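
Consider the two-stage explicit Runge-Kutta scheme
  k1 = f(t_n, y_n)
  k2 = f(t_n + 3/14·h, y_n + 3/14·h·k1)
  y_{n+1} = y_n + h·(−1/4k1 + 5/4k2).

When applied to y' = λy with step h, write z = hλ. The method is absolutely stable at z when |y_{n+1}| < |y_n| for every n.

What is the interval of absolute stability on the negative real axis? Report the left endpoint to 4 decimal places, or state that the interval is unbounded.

(-3.7333, 0).

Test eqn y'=λy, z=hλ:
  k1=λy_n ⇒ h·k1=z·y_n;  k2=λ(1+3/14z)y_n ⇒ h·k2=z(1+3/14z)y_n
  y_{n+1}/y_n = 1 − 1/4z + 5/4z(1+3/14z) = 1 + z + 15/56z²
  R(z) = 1 + z + 15/56z².

Find x<0 with |R(x)|<1.
x=-1.06: |R|=0.2410
R=1: x+15/56x²=0 ⇒ x=−56/15=-3.7333; min R=1−1/(4·15/56)=0.0667>−1
Confirm numerically:
  x=-2.502: |R|=0.17479 <1
  x=-2.122: |R|=0.08413 <1
  x=-1.714: |R|=0.07291 <1
  x=-4.120: |R|=1.42671 >1
  x=-4.072: |R|=1.36939 >1
Interval (-3.7333, 0).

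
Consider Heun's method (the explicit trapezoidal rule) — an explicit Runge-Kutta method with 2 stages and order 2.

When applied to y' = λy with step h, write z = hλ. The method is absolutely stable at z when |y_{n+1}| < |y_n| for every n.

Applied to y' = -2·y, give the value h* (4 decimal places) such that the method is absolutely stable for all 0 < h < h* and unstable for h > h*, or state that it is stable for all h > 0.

Set f=λy, z=hλ:
  order 2, 2-stage ⇒ R(z)=1+z+z^2/2
  (e.g. R(-1.12)=0.50720, |R|=0.50720)

Need |R(x)|<1, x<0.
x=-1.12: |R|=0.5072
|R(-0.99)|=0.5000 |R(-0.9)|=0.5050 |R(-0.68)|=0.5512
Bisect:
  x_lo=-2.4068 |R|=1.4895  x_hi=-0.2689 |R|=0.7673
  mid=-1.33783 |R|=0.55707 →hi
  mid=-1.87230 |R|=0.88046 →hi
  mid=-2.13954 |R|=1.14927 →lo
  mid=-2.00592 |R|=1.00594 →lo
  mid=-1.93911 |R|=0.94097 →hi
  mid=-1.97252 |R|=0.97289 →hi
  mid=-1.98922 |R|=0.98928 →hi
  mid=-1.99757 |R|=0.99757 →hi
  mid=-2.00175 |R|=1.00175 →lo
  mid=-1.99966 |R|=0.99966 →hi
  ...
  [-2.00005,-1.99992] ⇒ x*=-2.0000
Interval (-2.0000, 0).

(-2.0000,0); λ=-2 ⇒ h* = 1.0000.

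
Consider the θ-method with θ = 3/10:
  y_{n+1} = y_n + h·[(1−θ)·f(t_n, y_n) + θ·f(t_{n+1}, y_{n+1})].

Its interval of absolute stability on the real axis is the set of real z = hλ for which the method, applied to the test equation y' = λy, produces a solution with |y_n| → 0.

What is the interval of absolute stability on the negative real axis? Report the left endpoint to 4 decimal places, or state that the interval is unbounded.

(-5.0000, 0).

With y'=λy (z=hλ):
  y_{n+1} = y_n + z·[7/10·y_n + 3/10·y_{n+1}] ⇒ (1 − 3/10z)y_{n+1} = (1 + 7/10z)y_n
  ⇒ R(z) = (1 + 7/10z)/(1 − 3/10z).

Boundary: |R(x)|=1, x<0.
x=-1: |R|=0.2308
R=−1: 1+7/10x = −1+3/10x ⇒ -2/5x=2 ⇒ x=2/(-2/5)=-5.0000
Confirm numerically:
  x=-4.917: |R|=0.98659 <1
  x=-4.431: |R|=0.90229 <1
  x=-4.274: |R|=0.87275 <1
  x=-5.527: |R|=1.07930 >1
  x=-5.462: |R|=1.07004 >1
  x=-5.232: |R|=1.03611 >1
So |R|<1 on (-5.0000, 0).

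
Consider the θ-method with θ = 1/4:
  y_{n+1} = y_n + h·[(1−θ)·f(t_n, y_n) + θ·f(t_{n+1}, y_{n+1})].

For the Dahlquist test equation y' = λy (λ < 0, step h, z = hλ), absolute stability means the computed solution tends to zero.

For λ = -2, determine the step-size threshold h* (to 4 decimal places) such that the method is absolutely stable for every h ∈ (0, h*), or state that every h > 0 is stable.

(-4.0000,0); λ=-2 ⇒ h* = (4)/2 = 2.0000.

On y'=λy, z=hλ:
  y_{n+1} = y_n + z·[3/4·y_n + 1/4·y_{n+1}] ⇒ (1 − 1/4z)y_{n+1} = (1 + 3/4z)y_n
  ⇒ R(z) = (1 + 3/4z)/(1 − 1/4z).

Need |R(x)|<1, x<0.
x=-1: |R|=0.2000
R=−1: 1+3/4x = −1+1/4x ⇒ -1/2x=2 ⇒ x=2/(-1/2)=-4.0000
Confirm numerically:
  x=-3.738: |R|=0.93228 <1
  x=-3.107: |R|=0.74870 <1
  x=-2.526: |R|=0.54827 <1
  x=-4.574: |R|=1.13389 >1
  x=-4.508: |R|=1.11942 >1
Stable set (-4.0000, 0).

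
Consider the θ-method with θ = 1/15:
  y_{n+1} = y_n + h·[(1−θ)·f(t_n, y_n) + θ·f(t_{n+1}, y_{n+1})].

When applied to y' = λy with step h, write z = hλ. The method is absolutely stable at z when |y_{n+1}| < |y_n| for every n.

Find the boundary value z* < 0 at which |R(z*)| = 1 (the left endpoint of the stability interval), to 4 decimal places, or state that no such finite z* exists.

z* = -2.3077.

Test eqn y'=λy, z=hλ:
  y_{n+1} = y_n + z·[14/15·y_n + 1/15·y_{n+1}] ⇒ (1 − 1/15z)y_{n+1} = (1 + 14/15z)y_n
  Hence R(z) = (1 + 14/15z)/(1 − 1/15z).

Boundary: |R(x)|=1, x<0.
x=-0.56: |R|=0.4602
R=−1: 1+14/15x = −1+1/15x ⇒ -13/15x=2 ⇒ x=2/(-13/15)=-2.3077
Confirm numerically:
  x=-2.040: |R|=0.79577 <1
  x=-1.931: |R|=0.71077 <1
  x=-1.757: |R|=0.57278 <1
  x=-1.516: |R|=0.37685 <1
  x=-2.856: |R|=1.39919 >1
  x=-2.365: |R|=1.04290 >1
Stable set (-2.3077, 0).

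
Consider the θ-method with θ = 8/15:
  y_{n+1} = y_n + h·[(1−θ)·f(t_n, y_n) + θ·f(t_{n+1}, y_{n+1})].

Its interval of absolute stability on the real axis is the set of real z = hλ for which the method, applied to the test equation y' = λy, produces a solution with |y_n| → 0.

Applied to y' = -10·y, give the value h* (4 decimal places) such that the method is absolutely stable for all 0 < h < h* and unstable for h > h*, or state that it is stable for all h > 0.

interval (−∞, 0). Any h>0 works for λ=-10.

With y'=λy (z=hλ):
  y_{n+1} = y_n + z·[7/15·y_n + 8/15·y_{n+1}] ⇒ (1 − 8/15z)y_{n+1} = (1 + 7/15z)y_n
  R(z) = (1 + 7/15z)/(1 − 8/15z).

Boundary: |R(x)|=1, x<0.
x=-1.79: |R|=0.0842
x=-2: |R|=0.0323
x=-10: |R|=0.5789
x=-100: |R|=0.8405
θ=8/15≥1/2 ⇒ |1+7/15x|<|1−8/15x| ∀x<0 ⇒ unbounded interval.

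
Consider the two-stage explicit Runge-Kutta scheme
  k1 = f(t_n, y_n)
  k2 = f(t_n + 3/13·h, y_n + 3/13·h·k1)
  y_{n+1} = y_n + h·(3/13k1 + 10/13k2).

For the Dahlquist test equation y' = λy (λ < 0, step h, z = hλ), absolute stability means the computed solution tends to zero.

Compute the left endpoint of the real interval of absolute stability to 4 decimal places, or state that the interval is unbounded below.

On y'=λy, z=hλ:
  k1=λy_n ⇒ h·k1=z·y_n;  k2=λ(1+3/13z)y_n ⇒ h·k2=z(1+3/13z)y_n
  y_{n+1}/y_n = 1 + 3/13z + 10/13z(1+3/13z) = 1 + z + 30/169z²
  ⇒ R(z) = 1 + z + 30/169z².

Find x<0 with |R(x)|<1.
x=-1.31: |R|=0.0054
R=1: x+30/169x²=0 ⇒ x=−169/30=-5.6333; min R=1−1/(4·30/169)=-0.4083>−1
Confirm numerically:
  x=-3.691: |R|=0.27263 <1
  x=-3.360: |R|=0.35593 <1
  x=-2.834: |R|=0.40828 <1
  x=-5.905: |R|=1.28477 >1
  x=-5.832: |R|=1.20567 >1
  x=-5.716: |R|=1.08388 >1
Stable set (-5.6333, 0).

z* = -5.6333.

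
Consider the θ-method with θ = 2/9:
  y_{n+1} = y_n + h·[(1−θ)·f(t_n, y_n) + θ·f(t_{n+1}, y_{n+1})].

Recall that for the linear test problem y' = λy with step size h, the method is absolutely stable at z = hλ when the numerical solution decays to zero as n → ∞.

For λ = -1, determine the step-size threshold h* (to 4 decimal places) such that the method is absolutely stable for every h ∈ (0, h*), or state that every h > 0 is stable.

On y'=λy, z=hλ:
  y_{n+1} = y_n + z·[7/9·y_n + 2/9·y_{n+1}] ⇒ (1 − 2/9z)y_{n+1} = (1 + 7/9z)y_n
  R(z) = (1 + 7/9z)/(1 − 2/9z).

Solve |R(x)|<1 on ℝ⁻.
x=-1.64: |R|=0.2020
R=−1: 1+7/9x = −1+2/9x ⇒ -5/9x=2 ⇒ x=2/(-5/9)=-3.6000
Confirm numerically:
  x=-2.332: |R|=0.53601 <1
  x=-2.235: |R|=0.49332 <1
  x=-1.701: |R|=0.23440 <1
  x=-3.839: |R|=1.07165 >1
  x=-3.685: |R|=1.02596 >1
So |R|<1 on (-3.6000, 0).

(-3.6000,0); λ=-1 ⇒ h* = (18/5)/1 = 3.6000.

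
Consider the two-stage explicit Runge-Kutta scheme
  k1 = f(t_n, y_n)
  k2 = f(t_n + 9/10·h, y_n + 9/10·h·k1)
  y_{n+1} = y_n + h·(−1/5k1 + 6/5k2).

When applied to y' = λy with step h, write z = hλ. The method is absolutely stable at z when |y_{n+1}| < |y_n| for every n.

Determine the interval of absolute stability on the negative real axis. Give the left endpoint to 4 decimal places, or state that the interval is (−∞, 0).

With y'=λy (z=hλ):
  k1=λy_n ⇒ h·k1=z·y_n;  k2=λ(1+9/10z)y_n ⇒ h·k2=z(1+9/10z)y_n
  y_{n+1}/y_n = 1 − 1/5z + 6/5z(1+9/10z) = 1 + z + 27/25z²
  Hence R(z) = 1 + z + 27/25z².

Need |R(x)|<1, x<0.
x=-1.37: |R|=1.6571
R=1: x+27/25x²=0 ⇒ x=−25/27=-0.9259; min R=1−1/(4·27/25)=0.7685>−1
Confirm numerically:
  x=-0.897: |R|=0.97198 <1
  x=-0.816: |R|=0.90312 <1
  x=-0.800: |R|=0.89120 <1
  x=-0.641: |R|=0.80275 <1
  x=-1.371: |R|=1.65901 >1
  x=-1.301: |R|=1.52701 >1
So |R|<1 on (-0.9259, 0).

z∈(-0.9259,0).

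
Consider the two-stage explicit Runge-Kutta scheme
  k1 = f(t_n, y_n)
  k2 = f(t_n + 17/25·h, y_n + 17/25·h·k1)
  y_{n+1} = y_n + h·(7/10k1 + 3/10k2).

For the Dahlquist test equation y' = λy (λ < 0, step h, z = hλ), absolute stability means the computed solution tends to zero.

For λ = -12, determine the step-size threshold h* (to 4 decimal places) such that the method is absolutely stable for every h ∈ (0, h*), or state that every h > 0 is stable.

(-4.9020,0); λ=-12 ⇒ h* = (250/51)/12 = 0.4085.

Test eqn y'=λy, z=hλ:
  k1=λy_n ⇒ h·k1=z·y_n;  k2=λ(1+17/25z)y_n ⇒ h·k2=z(1+17/25z)y_n
  y_{n+1}/y_n = 1 + 7/10z + 3/10z(1+17/25z) = 1 + z + 51/250z²
  ⇒ R(z) = 1 + z + 51/250z².

Need |R(x)|<1, x<0.
x=-1.03: |R|=0.1864
R=1: x+51/250x²=0 ⇒ x=−250/51=-4.9020; min R=1−1/(4·51/250)=-0.2255>−1
Confirm numerically:
  x=-3.628: |R|=0.05713 <1
  x=-3.282: |R|=0.08461 <1
  x=-2.716: |R|=0.21116 <1
  x=-2.027: |R|=0.18882 <1
  x=-5.302: |R|=1.43269 >1
  x=-5.115: |R|=1.22230 >1
  x=-5.040: |R|=1.14193 >1
Stable set (-4.9020, 0).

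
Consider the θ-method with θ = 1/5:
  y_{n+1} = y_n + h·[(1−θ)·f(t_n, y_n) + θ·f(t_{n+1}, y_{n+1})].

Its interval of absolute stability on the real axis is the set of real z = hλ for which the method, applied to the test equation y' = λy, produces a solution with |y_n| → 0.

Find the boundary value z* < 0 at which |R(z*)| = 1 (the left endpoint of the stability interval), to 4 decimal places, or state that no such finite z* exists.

Test eqn y'=λy, z=hλ:
  y_{n+1} = y_n + z·[4/5·y_n + 1/5·y_{n+1}] ⇒ (1 − 1/5z)y_{n+1} = (1 + 4/5z)y_n
  ⇒ R(z) = (1 + 4/5z)/(1 − 1/5z).

Need |R(x)|<1, x<0.
x=-0.71: |R|=0.3783
R=−1: 1+4/5x = −1+1/5x ⇒ -3/5x=2 ⇒ x=2/(-3/5)=-3.3333
Confirm numerically:
  x=-2.325: |R|=0.58703 <1
  x=-1.707: |R|=0.27255 <1
  x=-1.641: |R|=0.23551 <1
  x=-1.495: |R|=0.15089 <1
  x=-3.896: |R|=1.18975 >1
  x=-3.553: |R|=1.07705 >1
Interval (-3.3333, 0).

z* = -3.3333.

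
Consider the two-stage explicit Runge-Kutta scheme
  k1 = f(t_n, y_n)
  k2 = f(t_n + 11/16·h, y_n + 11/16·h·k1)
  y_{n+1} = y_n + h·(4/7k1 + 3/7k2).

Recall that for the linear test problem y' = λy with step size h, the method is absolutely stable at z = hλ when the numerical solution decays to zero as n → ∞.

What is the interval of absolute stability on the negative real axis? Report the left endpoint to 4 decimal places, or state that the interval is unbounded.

On y'=λy, z=hλ:
  k1=λy_n ⇒ h·k1=z·y_n;  k2=λ(1+11/16z)y_n ⇒ h·k2=z(1+11/16z)y_n
  y_{n+1}/y_n = 1 + 4/7z + 3/7z(1+11/16z) = 1 + z + 33/112z²
  ⇒ R(z) = 1 + z + 33/112z².

Find x<0 with |R(x)|<1.
x=-0.66: |R|=0.4683
R=1: x+33/112x²=0 ⇒ x=−112/33=-3.3939; min R=1−1/(4·33/112)=0.1515>−1
Confirm numerically:
  x=-2.278: |R|=0.25099 <1
  x=-2.185: |R|=0.22169 <1
  x=-1.918: |R|=0.16591 <1
  x=-1.898: |R|=0.16342 <1
  x=-3.797: |R|=1.45093 >1
  x=-3.657: |R|=1.28345 >1
So |R|<1 on (-3.3939, 0).

z∈(-3.3939,0).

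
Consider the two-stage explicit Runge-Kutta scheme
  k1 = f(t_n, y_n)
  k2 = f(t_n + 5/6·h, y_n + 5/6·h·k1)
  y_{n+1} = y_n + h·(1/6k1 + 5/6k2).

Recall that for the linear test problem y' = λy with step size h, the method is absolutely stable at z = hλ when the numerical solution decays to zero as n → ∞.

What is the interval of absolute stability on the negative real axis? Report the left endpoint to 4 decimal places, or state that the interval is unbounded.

(-1.4400, 0).

Test eqn y'=λy, z=hλ:
  k1=λy_n ⇒ h·k1=z·y_n;  k2=λ(1+5/6z)y_n ⇒ h·k2=z(1+5/6z)y_n
  y_{n+1}/y_n = 1 + 1/6z + 5/6z(1+5/6z) = 1 + z + 25/36z²
  R(z) = 1 + z + 25/36z².

Find x<0 with |R(x)|<1.
x=-1.01: |R|=0.6984
R=1: x+25/36x²=0 ⇒ x=−36/25=-1.4400; min R=1−1/(4·25/36)=0.6400>−1
Confirm numerically:
  x=-1.113: |R|=0.74726 <1
  x=-0.842: |R|=0.65034 <1
  x=-0.769: |R|=0.64167 <1
  x=-1.973: |R|=1.73028 >1
  x=-1.702: |R|=1.30967 >1
  x=-1.595: |R|=1.17168 >1
So |R|<1 on (-1.4400, 0).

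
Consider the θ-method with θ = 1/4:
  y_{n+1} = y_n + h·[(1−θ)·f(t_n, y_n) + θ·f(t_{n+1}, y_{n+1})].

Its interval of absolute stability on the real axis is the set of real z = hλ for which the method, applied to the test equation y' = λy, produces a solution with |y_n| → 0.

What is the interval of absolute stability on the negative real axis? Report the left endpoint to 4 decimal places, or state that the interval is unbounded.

With y'=λy (z=hλ):
  y_{n+1} = y_n + z·[3/4·y_n + 1/4·y_{n+1}] ⇒ (1 − 1/4z)y_{n+1} = (1 + 3/4z)y_n
  ⇒ R(z) = (1 + 3/4z)/(1 − 1/4z).

Find x<0 with |R(x)|<1.
x=-1.6: |R|=0.1429
R=−1: 1+3/4x = −1+1/4x ⇒ -1/2x=2 ⇒ x=2/(-1/2)=-4.0000
Confirm numerically:
  x=-2.543: |R|=0.55464 <1
  x=-2.114: |R|=0.38306 <1
  x=-1.656: |R|=0.17115 <1
  x=-4.546: |R|=1.12778 >1
  x=-4.445: |R|=1.10539 >1
Stable set (-4.0000, 0).

(-4.0000, 0).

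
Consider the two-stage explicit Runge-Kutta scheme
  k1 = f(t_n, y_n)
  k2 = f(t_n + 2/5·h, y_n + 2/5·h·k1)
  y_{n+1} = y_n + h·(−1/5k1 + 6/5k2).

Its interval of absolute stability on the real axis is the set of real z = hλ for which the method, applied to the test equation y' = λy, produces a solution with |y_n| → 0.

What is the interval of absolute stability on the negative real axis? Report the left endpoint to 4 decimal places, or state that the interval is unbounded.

Set f=λy, z=hλ:
  k1=λy_n ⇒ h·k1=z·y_n;  k2=λ(1+2/5z)y_n ⇒ h·k2=z(1+2/5z)y_n
  y_{n+1}/y_n = 1 − 1/5z + 6/5z(1+2/5z) = 1 + z + 12/25z²
  Hence R(z) = 1 + z + 12/25z².

Find x<0 with |R(x)|<1.
x=-1.52: |R|=0.5890
R=1: x+12/25x²=0 ⇒ x=−25/12=-2.0833; min R=1−1/(4·12/25)=0.4792>−1
Confirm numerically:
  x=-1.866: |R|=0.80534 <1
  x=-1.853: |R|=0.79513 <1
  x=-1.485: |R|=0.57351 <1
  x=-2.650: |R|=1.72080 >1
  x=-2.304: |R|=1.24404 >1
Stable set (-2.0833, 0).

(-2.0833, 0).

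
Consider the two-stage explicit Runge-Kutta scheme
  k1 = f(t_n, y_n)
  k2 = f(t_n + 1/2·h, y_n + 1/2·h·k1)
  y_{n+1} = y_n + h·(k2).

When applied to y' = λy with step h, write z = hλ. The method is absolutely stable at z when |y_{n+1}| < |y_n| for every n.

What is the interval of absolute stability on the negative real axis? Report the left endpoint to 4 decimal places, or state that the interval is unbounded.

Test eqn y'=λy, z=hλ:
  k1=λy_n ⇒ h·k1=z·y_n;  k2=λ(1+1/2z)y_n ⇒ h·k2=z(1+1/2z)y_n
  y_{n+1}/y_n = 1 + z(1+1/2z) = 1 + z + 1/2z²
  R(z) = 1 + z + 1/2z².

Need |R(x)|<1, x<0.
x=-0.32: |R|=0.7312
R=1: x+1/2x²=0 ⇒ x=−2=-2.0000; min R=1−1/(4·1/2)=0.5000>−1
Confirm numerically:
  x=-1.945: |R|=0.94651 <1
  x=-1.915: |R|=0.91861 <1
  x=-1.585: |R|=0.67111 <1
  x=-2.528: |R|=1.66739 >1
  x=-2.368: |R|=1.43571 >1
  x=-2.247: |R|=1.27750 >1
So |R|<1 on (-2.0000, 0).

z∈(-2.0000,0).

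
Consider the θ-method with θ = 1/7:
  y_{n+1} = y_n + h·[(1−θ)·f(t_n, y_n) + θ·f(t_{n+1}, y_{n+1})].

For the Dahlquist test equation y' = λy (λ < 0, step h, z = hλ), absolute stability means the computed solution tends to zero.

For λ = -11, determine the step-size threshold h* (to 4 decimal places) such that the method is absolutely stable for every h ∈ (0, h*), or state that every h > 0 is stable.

Test eqn y'=λy, z=hλ:
  y_{n+1} = y_n + z·[6/7·y_n + 1/7·y_{n+1}] ⇒ (1 − 1/7z)y_{n+1} = (1 + 6/7z)y_n
  ⇒ R(z) = (1 + 6/7z)/(1 − 1/7z).

Solve |R(x)|<1 on ℝ⁻.
x=-0.63: |R|=0.4220
R=−1: 1+6/7x = −1+1/7x ⇒ -5/7x=2 ⇒ x=2/(-5/7)=-2.8000
Confirm numerically:
  x=-2.148: |R|=0.64364 <1
  x=-1.949: |R|=0.52453 <1
  x=-1.333: |R|=0.11976 <1
  x=-3.339: |R|=1.26066 >1
  x=-3.148: |R|=1.17146 >1
Stable set (-2.8000, 0).

(-2.8000,0); λ=-11 ⇒ h* = (14/5)/11 = 0.2545.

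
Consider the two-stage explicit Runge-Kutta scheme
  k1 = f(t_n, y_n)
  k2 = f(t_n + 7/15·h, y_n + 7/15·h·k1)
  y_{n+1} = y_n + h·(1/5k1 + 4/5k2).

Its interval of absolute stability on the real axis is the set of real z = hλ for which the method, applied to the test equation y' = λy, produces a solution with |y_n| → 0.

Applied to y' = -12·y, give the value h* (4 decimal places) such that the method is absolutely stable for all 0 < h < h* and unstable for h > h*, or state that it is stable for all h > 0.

(-2.6786,0); λ=-12 ⇒ h* = (75/28)/12 = 0.2232.

Test eqn y'=λy, z=hλ:
  k1=λy_n ⇒ h·k1=z·y_n;  k2=λ(1+7/15z)y_n ⇒ h·k2=z(1+7/15z)y_n
  y_{n+1}/y_n = 1 + 1/5z + 4/5z(1+7/15z) = 1 + z + 28/75z²
  Hence R(z) = 1 + z + 28/75z².

Solve |R(x)|<1 on ℝ⁻.
x=-1.11: |R|=0.3500
R=1: x+28/75x²=0 ⇒ x=−75/28=-2.6786; min R=1−1/(4·28/75)=0.3304>−1
Confirm numerically:
  x=-2.528: |R|=0.85789 <1
  x=-1.637: |R|=0.36345 <1
  x=-1.074: |R|=0.35663 <1
  x=-2.809: |R|=1.13678 >1
  x=-2.802: |R|=1.12912 >1
Stable set (-2.6786, 0).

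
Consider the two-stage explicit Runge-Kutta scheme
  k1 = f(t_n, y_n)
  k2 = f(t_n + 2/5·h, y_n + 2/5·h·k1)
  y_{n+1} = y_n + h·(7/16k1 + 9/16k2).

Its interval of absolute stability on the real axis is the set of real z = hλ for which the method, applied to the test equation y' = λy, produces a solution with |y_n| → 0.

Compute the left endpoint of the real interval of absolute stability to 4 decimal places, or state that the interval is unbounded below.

On y'=λy, z=hλ:
  k1=λy_n ⇒ h·k1=z·y_n;  k2=λ(1+2/5z)y_n ⇒ h·k2=z(1+2/5z)y_n
  y_{n+1}/y_n = 1 + 7/16z + 9/16z(1+2/5z) = 1 + z + 9/40z²
  R(z) = 1 + z + 9/40z².

Find x<0 with |R(x)|<1.
x=-1.26: |R|=0.0972
R=1: x+9/40x²=0 ⇒ x=−40/9=-4.4444; min R=1−1/(4·9/40)=-0.1111>−1
Confirm numerically:
  x=-2.995: |R|=0.02326 <1
  x=-2.385: |R|=0.10515 <1
  x=-2.295: |R|=0.10992 <1
  x=-4.678: |R|=1.24583 >1
  x=-4.542: |R|=1.09970 >1
  x=-4.479: |R|=1.03482 >1
Interval (-4.4444, 0).

left endpoint -4.4444.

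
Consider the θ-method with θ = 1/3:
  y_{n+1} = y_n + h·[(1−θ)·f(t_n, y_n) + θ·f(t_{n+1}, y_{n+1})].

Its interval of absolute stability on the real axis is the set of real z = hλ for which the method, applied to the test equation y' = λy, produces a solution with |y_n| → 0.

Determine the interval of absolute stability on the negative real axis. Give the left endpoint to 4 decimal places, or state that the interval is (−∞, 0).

z∈(-6.0000,0).

With y'=λy (z=hλ):
  y_{n+1} = y_n + z·[2/3·y_n + 1/3·y_{n+1}] ⇒ (1 − 1/3z)y_{n+1} = (1 + 2/3z)y_n
  R(z) = (1 + 2/3z)/(1 − 1/3z).

Find x<0 with |R(x)|<1.
x=-0.97: |R|=0.2670
R=−1: 1+2/3x = −1+1/3x ⇒ -1/3x=2 ⇒ x=2/(-1/3)=-6.0000
Confirm numerically:
  x=-5.688: |R|=0.96409 <1
  x=-4.321: |R|=0.77066 <1
  x=-2.992: |R|=0.49800 <1
  x=-6.557: |R|=1.05828 >1
  x=-6.069: |R|=1.00761 >1
Stable set (-6.0000, 0).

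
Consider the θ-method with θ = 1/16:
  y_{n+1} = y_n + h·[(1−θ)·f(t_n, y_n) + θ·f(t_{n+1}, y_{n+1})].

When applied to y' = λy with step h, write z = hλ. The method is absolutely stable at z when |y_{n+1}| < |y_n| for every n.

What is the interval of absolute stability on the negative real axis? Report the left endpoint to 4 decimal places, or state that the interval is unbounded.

On y'=λy, z=hλ:
  y_{n+1} = y_n + z·[15/16·y_n + 1/16·y_{n+1}] ⇒ (1 − 1/16z)y_{n+1} = (1 + 15/16z)y_n
  Hence R(z) = (1 + 15/16z)/(1 − 1/16z).

Boundary: |R(x)|=1, x<0.
x=-0.89: |R|=0.1569
R=−1: 1+15/16x = −1+1/16x ⇒ -7/8x=2 ⇒ x=2/(-7/8)=-2.2857
Confirm numerically:
  x=-1.902: |R|=0.69992 <1
  x=-1.889: |R|=0.68953 <1
  x=-1.378: |R|=0.26873 <1
  x=-2.651: |R|=1.27419 >1
  x=-2.626: |R|=1.25577 >1
  x=-2.536: |R|=1.18904 >1
So |R|<1 on (-2.2857, 0).

z∈(-2.2857,0).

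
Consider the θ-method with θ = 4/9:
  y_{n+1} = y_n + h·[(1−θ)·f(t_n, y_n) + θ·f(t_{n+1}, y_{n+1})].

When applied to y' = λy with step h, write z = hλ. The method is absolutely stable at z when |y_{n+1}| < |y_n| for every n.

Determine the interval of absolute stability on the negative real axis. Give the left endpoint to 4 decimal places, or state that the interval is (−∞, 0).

z∈(-18.0000,0).

On y'=λy, z=hλ:
  y_{n+1} = y_n + z·[5/9·y_n + 4/9·y_{n+1}] ⇒ (1 − 4/9z)y_{n+1} = (1 + 5/9z)y_n
  so R(z) = (1 + 5/9z)/(1 − 4/9z).

Need |R(x)|<1, x<0.
x=-0.85: |R|=0.3831
R=−1: 1+5/9x = −1+4/9x ⇒ -1/9x=2 ⇒ x=2/(-1/9)=-18.0000
Confirm numerically:
  x=-16.379: |R|=0.97825 <1
  x=-16.259: |R|=0.97648 <1
  x=-13.044: |R|=0.91899 <1
  x=-12.742: |R|=0.91232 <1
  x=-18.297: |R|=1.00361 >1
  x=-18.194: |R|=1.00237 >1
Stable set (-18.0000, 0).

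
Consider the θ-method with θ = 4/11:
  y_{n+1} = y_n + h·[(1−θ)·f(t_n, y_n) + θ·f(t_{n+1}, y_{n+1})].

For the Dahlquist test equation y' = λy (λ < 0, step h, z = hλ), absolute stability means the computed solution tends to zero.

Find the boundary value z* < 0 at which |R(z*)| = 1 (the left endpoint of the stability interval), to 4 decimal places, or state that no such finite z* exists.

left endpoint -7.3333.

With y'=λy (z=hλ):
  y_{n+1} = y_n + z·[7/11·y_n + 4/11·y_{n+1}] ⇒ (1 − 4/11z)y_{n+1} = (1 + 7/11z)y_n
  Hence R(z) = (1 + 7/11z)/(1 − 4/11z).

Solve |R(x)|<1 on ℝ⁻.
x=-0.86: |R|=0.3449
R=−1: 1+7/11x = −1+4/11x ⇒ -3/11x=2 ⇒ x=2/(-3/11)=-7.3333
Confirm numerically:
  x=-6.314: |R|=0.91566 <1
  x=-6.166: |R|=0.90181 <1
  x=-5.578: |R|=0.84192 <1
  x=-5.506: |R|=0.83400 <1
  x=-7.847: |R|=1.03635 >1
  x=-7.490: |R|=1.01147 >1
Interval (-7.3333, 0).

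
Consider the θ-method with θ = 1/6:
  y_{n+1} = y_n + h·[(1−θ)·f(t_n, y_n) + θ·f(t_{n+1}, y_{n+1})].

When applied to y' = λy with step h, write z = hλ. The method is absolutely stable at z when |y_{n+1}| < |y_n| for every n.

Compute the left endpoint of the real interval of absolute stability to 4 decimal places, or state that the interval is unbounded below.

left endpoint -3.0000.

Test eqn y'=λy, z=hλ:
  y_{n+1} = y_n + z·[5/6·y_n + 1/6·y_{n+1}] ⇒ (1 − 1/6z)y_{n+1} = (1 + 5/6z)y_n
  Hence R(z) = (1 + 5/6z)/(1 − 1/6z).

Find x<0 with |R(x)|<1.
x=-0.77: |R|=0.3176
R=−1: 1+5/6x = −1+1/6x ⇒ -2/3x=2 ⇒ x=2/(-2/3)=-3.0000
Confirm numerically:
  x=-1.808: |R|=0.38934 <1
  x=-1.773: |R|=0.36858 <1
  x=-1.240: |R|=0.02762 <1
  x=-3.246: |R|=1.10642 >1
  x=-3.231: |R|=1.10010 >1
Interval (-3.0000, 0).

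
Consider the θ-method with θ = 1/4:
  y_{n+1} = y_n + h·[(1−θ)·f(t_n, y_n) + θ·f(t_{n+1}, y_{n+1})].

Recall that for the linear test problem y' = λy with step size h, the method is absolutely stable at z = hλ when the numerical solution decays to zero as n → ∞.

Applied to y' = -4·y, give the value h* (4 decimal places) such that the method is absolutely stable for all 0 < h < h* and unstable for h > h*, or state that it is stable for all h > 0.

(-4.0000,0); λ=-4 ⇒ h* = (4)/4 = 1.0000.

On y'=λy, z=hλ:
  y_{n+1} = y_n + z·[3/4·y_n + 1/4·y_{n+1}] ⇒ (1 − 1/4z)y_{n+1} = (1 + 3/4z)y_n
  ⇒ R(z) = (1 + 3/4z)/(1 − 1/4z).

Need |R(x)|<1, x<0.
x=-1.45: |R|=0.0642
R=−1: 1+3/4x = −1+1/4x ⇒ -1/2x=2 ⇒ x=2/(-1/2)=-4.0000
Confirm numerically:
  x=-3.159: |R|=0.76505 <1
  x=-2.656: |R|=0.59615 <1
  x=-2.071: |R|=0.36452 <1
  x=-1.779: |R|=0.23135 <1
  x=-4.595: |R|=1.13845 >1
  x=-4.443: |R|=1.10494 >1
  x=-4.252: |R|=1.06108 >1
Stable set (-4.0000, 0).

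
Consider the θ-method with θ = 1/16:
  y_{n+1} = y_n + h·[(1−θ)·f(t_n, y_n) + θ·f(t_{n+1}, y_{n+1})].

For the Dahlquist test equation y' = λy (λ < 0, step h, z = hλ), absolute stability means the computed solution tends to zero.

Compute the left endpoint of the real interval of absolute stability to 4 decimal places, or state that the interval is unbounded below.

With y'=λy (z=hλ):
  y_{n+1} = y_n + z·[15/16·y_n + 1/16·y_{n+1}] ⇒ (1 − 1/16z)y_{n+1} = (1 + 15/16z)y_n
  so R(z) = (1 + 15/16z)/(1 − 1/16z).

Boundary: |R(x)|=1, x<0.
x=-0.49: |R|=0.5246
R=−1: 1+15/16x = −1+1/16x ⇒ -7/8x=2 ⇒ x=2/(-7/8)=-2.2857
Confirm numerically:
  x=-2.120: |R|=0.87196 <1
  x=-1.772: |R|=0.59532 <1
  x=-1.637: |R|=0.48506 <1
  x=-1.083: |R|=0.01434 <1
  x=-2.883: |R|=1.44283 >1
  x=-2.870: |R|=1.43349 >1
  x=-2.838: |R|=1.41045 >1
Stable set (-2.2857, 0).

z* = -2.2857.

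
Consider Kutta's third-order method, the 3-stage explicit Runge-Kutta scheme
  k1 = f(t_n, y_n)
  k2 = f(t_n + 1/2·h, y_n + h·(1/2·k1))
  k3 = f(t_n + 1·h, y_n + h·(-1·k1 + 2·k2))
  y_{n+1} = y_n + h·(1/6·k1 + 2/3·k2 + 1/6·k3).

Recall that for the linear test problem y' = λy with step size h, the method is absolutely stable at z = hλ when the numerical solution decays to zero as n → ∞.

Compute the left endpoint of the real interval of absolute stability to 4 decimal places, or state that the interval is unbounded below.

z* = -2.5127.

Test eqn y'=λy, z=hλ:
  order 3, 3-stage ⇒ R(z)=1+z+z^2/2+z^3/6
  (e.g. R(-1.13)=0.26797, |R|=0.26797)

Find x<0 with |R(x)|<1.
x=-1.13: |R|=0.2680
|R(-2.73)|=1.3946 |R(-1.38)|=0.1342 |R(-1.36)|=0.1456
Bisect:
  x_lo=-3.3588 |R|=3.0334  x_hi=-0.3395 |R|=0.7116
  mid=-1.84917 |R|=0.19331 →hi
  mid=-2.60398 |R|=1.15643 →lo
  mid=-2.22657 |R|=0.58751 →hi
  mid=-2.41528 |R|=0.84677 →hi
  mid=-2.50963 |R|=0.99488 →hi
  mid=-2.55680 |R|=1.07392 →lo
  mid=-2.53322 |R|=1.03398 →lo
  mid=-2.52142 |R|=1.01432 →lo
  mid=-2.51552 |R|=1.00458 →lo
  ...
  [-2.51276,-2.51258] ⇒ x*=-2.5127
Interval (-2.5127, 0).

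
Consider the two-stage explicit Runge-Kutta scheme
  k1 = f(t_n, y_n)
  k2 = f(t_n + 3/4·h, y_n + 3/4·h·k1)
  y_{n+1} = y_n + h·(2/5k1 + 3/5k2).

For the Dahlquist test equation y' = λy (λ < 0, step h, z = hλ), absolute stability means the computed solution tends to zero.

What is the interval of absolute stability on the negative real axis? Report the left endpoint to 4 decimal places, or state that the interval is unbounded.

z∈(-2.2222,0).

Test eqn y'=λy, z=hλ:
  k1=λy_n ⇒ h·k1=z·y_n;  k2=λ(1+3/4z)y_n ⇒ h·k2=z(1+3/4z)y_n
  y_{n+1}/y_n = 1 + 2/5z + 3/5z(1+3/4z) = 1 + z + 9/20z²
  R(z) = 1 + z + 9/20z².

Solve |R(x)|<1 on ℝ⁻.
x=-0.72: |R|=0.5133
R=1: x+9/20x²=0 ⇒ x=−20/9=-2.2222; min R=1−1/(4·9/20)=0.4444>−1
Confirm numerically:
  x=-1.917: |R|=0.73670 <1
  x=-1.857: |R|=0.69480 <1
  x=-1.058: |R|=0.44571 <1
  x=-2.734: |R|=1.62964 >1
  x=-2.509: |R|=1.32379 >1
Interval (-2.2222, 0).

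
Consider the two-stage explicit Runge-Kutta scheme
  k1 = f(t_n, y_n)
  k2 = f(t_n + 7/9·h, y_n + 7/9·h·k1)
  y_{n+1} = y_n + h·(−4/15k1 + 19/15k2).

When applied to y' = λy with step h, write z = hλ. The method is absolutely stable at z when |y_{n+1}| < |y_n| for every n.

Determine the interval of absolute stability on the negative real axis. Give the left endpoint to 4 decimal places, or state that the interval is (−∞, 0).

Test eqn y'=λy, z=hλ:
  k1=λy_n ⇒ h·k1=z·y_n;  k2=λ(1+7/9z)y_n ⇒ h·k2=z(1+7/9z)y_n
  y_{n+1}/y_n = 1 − 4/15z + 19/15z(1+7/9z) = 1 + z + 133/135z²
  so R(z) = 1 + z + 133/135z².

Need |R(x)|<1, x<0.
x=-1.21: |R|=1.2324
R=1: x+133/135x²=0 ⇒ x=−135/133=-1.0150; min R=1−1/(4·133/135)=0.7462>−1
Confirm numerically:
  x=-0.642: |R|=0.76406 <1
  x=-0.629: |R|=0.76078 <1
  x=-0.574: |R|=0.75059 <1
  x=-0.451: |R|=0.74939 <1
  x=-1.230: |R|=1.26049 >1
  x=-1.180: |R|=1.19177 >1
Stable set (-1.0150, 0).

(-1.0150, 0).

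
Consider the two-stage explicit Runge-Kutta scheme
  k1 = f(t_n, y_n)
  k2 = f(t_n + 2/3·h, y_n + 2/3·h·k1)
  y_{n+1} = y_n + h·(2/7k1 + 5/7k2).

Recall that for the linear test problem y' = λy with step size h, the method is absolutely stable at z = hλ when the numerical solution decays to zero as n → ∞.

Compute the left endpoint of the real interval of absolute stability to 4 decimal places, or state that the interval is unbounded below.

left endpoint -2.1000.

Test eqn y'=λy, z=hλ:
  k1=λy_n ⇒ h·k1=z·y_n;  k2=λ(1+2/3z)y_n ⇒ h·k2=z(1+2/3z)y_n
  y_{n+1}/y_n = 1 + 2/7z + 5/7z(1+2/3z) = 1 + z + 10/21z²
  Hence R(z) = 1 + z + 10/21z².

Find x<0 with |R(x)|<1.
x=-1.52: |R|=0.5802
R=1: x+10/21x²=0 ⇒ x=−21/10=-2.1000; min R=1−1/(4·10/21)=0.4750>−1
Confirm numerically:
  x=-2.009: |R|=0.91294 <1
  x=-1.859: |R|=0.78666 <1
  x=-1.330: |R|=0.51233 <1
  x=-0.987: |R|=0.47689 <1
  x=-2.310: |R|=1.23100 >1
  x=-2.189: |R|=1.09277 >1
So |R|<1 on (-2.1000, 0).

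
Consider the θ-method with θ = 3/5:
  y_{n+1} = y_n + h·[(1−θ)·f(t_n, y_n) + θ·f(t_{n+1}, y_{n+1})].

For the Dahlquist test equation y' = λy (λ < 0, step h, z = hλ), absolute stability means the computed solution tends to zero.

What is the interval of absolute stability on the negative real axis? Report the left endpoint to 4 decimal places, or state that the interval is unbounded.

Set f=λy, z=hλ:
  y_{n+1} = y_n + z·[2/5·y_n + 3/5·y_{n+1}] ⇒ (1 − 3/5z)y_{n+1} = (1 + 2/5z)y_n
  ⇒ R(z) = (1 + 2/5z)/(1 − 3/5z).

Boundary: |R(x)|=1, x<0.
x=-1.64: |R|=0.1734
x=-2: |R|=0.0909
x=-10: |R|=0.4286
x=-100: |R|=0.6393
θ=3/5≥1/2 ⇒ |1+2/5x|<|1−3/5x| ∀x<0 ⇒ stable on all of ℝ⁻.

unbounded; (−∞, 0).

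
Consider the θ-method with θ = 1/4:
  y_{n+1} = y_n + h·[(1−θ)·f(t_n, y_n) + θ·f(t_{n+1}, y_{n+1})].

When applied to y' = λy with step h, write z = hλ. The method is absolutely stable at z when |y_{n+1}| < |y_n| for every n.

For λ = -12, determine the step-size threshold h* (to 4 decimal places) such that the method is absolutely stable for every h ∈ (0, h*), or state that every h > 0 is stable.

(-4.0000,0); λ=-12 ⇒ h* = (4)/12 = 0.3333.

Test eqn y'=λy, z=hλ:
  y_{n+1} = y_n + z·[3/4·y_n + 1/4·y_{n+1}] ⇒ (1 − 1/4z)y_{n+1} = (1 + 3/4z)y_n
  so R(z) = (1 + 3/4z)/(1 − 1/4z).

Solve |R(x)|<1 on ℝ⁻.
x=-0.82: |R|=0.3195
R=−1: 1+3/4x = −1+1/4x ⇒ -1/2x=2 ⇒ x=2/(-1/2)=-4.0000
Confirm numerically:
  x=-3.158: |R|=0.76474 <1
  x=-2.442: |R|=0.51630 <1
  x=-2.014: |R|=0.33954 <1
  x=-4.539: |R|=1.12624 >1
  x=-4.507: |R|=1.11920 >1
  x=-4.467: |R|=1.11031 >1
So |R|<1 on (-4.0000, 0).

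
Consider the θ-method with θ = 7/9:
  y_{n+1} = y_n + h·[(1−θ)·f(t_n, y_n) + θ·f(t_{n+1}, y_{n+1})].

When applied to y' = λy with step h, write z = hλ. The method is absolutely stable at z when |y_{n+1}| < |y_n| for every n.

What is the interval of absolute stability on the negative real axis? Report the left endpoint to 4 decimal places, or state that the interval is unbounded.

Set f=λy, z=hλ:
  y_{n+1} = y_n + z·[2/9·y_n + 7/9·y_{n+1}] ⇒ (1 − 7/9z)y_{n+1} = (1 + 2/9z)y_n
  R(z) = (1 + 2/9z)/(1 − 7/9z).

Solve |R(x)|<1 on ℝ⁻.
x=-1.64: |R|=0.2793
x=-2: |R|=0.2174
x=-10: |R|=0.1392
x=-100: |R|=0.2694
θ=7/9≥1/2 ⇒ |1+2/9x|<|1−7/9x| ∀x<0 ⇒ interval (−∞,0).

(−∞, 0) — no finite endpoint.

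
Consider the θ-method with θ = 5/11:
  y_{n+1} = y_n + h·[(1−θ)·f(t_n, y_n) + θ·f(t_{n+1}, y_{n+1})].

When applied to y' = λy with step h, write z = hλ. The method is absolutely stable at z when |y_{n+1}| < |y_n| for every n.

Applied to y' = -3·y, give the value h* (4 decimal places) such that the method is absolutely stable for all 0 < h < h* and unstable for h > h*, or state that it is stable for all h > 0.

With y'=λy (z=hλ):
  y_{n+1} = y_n + z·[6/11·y_n + 5/11·y_{n+1}] ⇒ (1 − 5/11z)y_{n+1} = (1 + 6/11z)y_n
  so R(z) = (1 + 6/11z)/(1 − 5/11z).

Find x<0 with |R(x)|<1.
x=-1.05: |R|=0.2892
R=−1: 1+6/11x = −1+5/11x ⇒ -1/11x=2 ⇒ x=2/(-1/11)=-22.0000
Confirm numerically:
  x=-21.278: |R|=0.99385 <1
  x=-15.678: |R|=0.92928 <1
  x=-11.814: |R|=0.85463 <1
  x=-9.137: |R|=0.77308 <1
  x=-22.230: |R|=1.00188 >1
  x=-22.078: |R|=1.00064 >1
So |R|<1 on (-22.0000, 0).

(-22.0000,0); λ=-3 ⇒ h* = (22)/3 = 7.3333.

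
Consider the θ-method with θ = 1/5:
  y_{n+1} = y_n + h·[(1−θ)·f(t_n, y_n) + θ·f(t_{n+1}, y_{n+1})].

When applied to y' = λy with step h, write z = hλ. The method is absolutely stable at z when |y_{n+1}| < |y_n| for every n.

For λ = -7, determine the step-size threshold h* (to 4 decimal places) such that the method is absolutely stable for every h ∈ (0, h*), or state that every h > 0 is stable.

(-3.3333,0); λ=-7 ⇒ h* = (10/3)/7 = 0.4762.

Test eqn y'=λy, z=hλ:
  y_{n+1} = y_n + z·[4/5·y_n + 1/5·y_{n+1}] ⇒ (1 − 1/5z)y_{n+1} = (1 + 4/5z)y_n
  Hence R(z) = (1 + 4/5z)/(1 − 1/5z).

Boundary: |R(x)|=1, x<0.
x=-1.43: |R|=0.1120
R=−1: 1+4/5x = −1+1/5x ⇒ -3/5x=2 ⇒ x=2/(-3/5)=-3.3333
Confirm numerically:
  x=-2.793: |R|=0.79199 <1
  x=-2.659: |R|=0.73587 <1
  x=-2.053: |R|=0.45541 <1
  x=-3.881: |R|=1.18500 >1
  x=-3.526: |R|=1.06779 >1
  x=-3.422: |R|=1.03158 >1
Interval (-3.3333, 0).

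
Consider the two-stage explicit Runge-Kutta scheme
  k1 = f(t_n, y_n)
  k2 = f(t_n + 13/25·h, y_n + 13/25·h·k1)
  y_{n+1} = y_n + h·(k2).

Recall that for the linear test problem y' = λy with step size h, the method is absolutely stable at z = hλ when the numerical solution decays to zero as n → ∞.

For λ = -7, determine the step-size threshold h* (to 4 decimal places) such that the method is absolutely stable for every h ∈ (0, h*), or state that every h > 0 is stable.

(-1.9231,0); λ=-7 ⇒ h* = (25/13)/7 = 0.2747.

Test eqn y'=λy, z=hλ:
  k1=λy_n ⇒ h·k1=z·y_n;  k2=λ(1+13/25z)y_n ⇒ h·k2=z(1+13/25z)y_n
  y_{n+1}/y_n = 1 + z(1+13/25z) = 1 + z + 13/25z²
  ⇒ R(z) = 1 + z + 13/25z².

Boundary: |R(x)|=1, x<0.
x=-0.89: |R|=0.5219
R=1: x+13/25x²=0 ⇒ x=−25/13=-1.9231; min R=1−1/(4·13/25)=0.5192>−1
Confirm numerically:
  x=-1.612: |R|=0.73924 <1
  x=-1.545: |R|=0.69625 <1
  x=-1.508: |R|=0.67451 <1
  x=-2.463: |R|=1.69151 >1
  x=-2.275: |R|=1.41633 >1
  x=-2.221: |R|=1.34408 >1
Stable set (-1.9231, 0).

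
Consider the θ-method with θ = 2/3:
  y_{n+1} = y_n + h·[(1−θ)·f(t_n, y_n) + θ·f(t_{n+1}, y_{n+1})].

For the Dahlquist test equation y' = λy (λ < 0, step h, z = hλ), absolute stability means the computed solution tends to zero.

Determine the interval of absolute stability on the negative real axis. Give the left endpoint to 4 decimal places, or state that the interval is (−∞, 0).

With y'=λy (z=hλ):
  y_{n+1} = y_n + z·[1/3·y_n + 2/3·y_{n+1}] ⇒ (1 − 2/3z)y_{n+1} = (1 + 1/3z)y_n
  Hence R(z) = (1 + 1/3z)/(1 − 2/3z).

Find x<0 with |R(x)|<1.
x=-0.78: |R|=0.4868
x=-2: |R|=0.1429
x=-10: |R|=0.3043
x=-100: |R|=0.4778
θ=2/3≥1/2 ⇒ |1+1/3x|<|1−2/3x| ∀x<0 ⇒ stable on all of ℝ⁻.

(−∞, 0) — no finite endpoint.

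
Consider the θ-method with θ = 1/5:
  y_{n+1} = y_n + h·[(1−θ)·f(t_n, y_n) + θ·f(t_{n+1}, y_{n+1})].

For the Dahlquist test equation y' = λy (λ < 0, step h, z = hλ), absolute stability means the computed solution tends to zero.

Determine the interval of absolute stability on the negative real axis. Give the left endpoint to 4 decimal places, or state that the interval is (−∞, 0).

(-3.3333, 0).

On y'=λy, z=hλ:
  y_{n+1} = y_n + z·[4/5·y_n + 1/5·y_{n+1}] ⇒ (1 − 1/5z)y_{n+1} = (1 + 4/5z)y_n
  R(z) = (1 + 4/5z)/(1 − 1/5z).

Boundary: |R(x)|=1, x<0.
x=-0.97: |R|=0.1876
R=−1: 1+4/5x = −1+1/5x ⇒ -3/5x=2 ⇒ x=2/(-3/5)=-3.3333
Confirm numerically:
  x=-2.212: |R|=0.53356 <1
  x=-1.648: |R|=0.23947 <1
  x=-1.429: |R|=0.11137 <1
  x=-3.851: |R|=1.17546 >1
  x=-3.789: |R|=1.15554 >1
Interval (-3.3333, 0).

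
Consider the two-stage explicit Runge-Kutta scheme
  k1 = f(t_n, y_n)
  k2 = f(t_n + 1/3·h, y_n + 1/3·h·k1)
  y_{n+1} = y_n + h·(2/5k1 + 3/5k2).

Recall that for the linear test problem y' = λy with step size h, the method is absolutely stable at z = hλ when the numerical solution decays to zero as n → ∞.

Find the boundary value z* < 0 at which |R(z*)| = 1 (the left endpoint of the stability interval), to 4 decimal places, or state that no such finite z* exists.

left endpoint -5.0000.

With y'=λy (z=hλ):
  k1=λy_n ⇒ h·k1=z·y_n;  k2=λ(1+1/3z)y_n ⇒ h·k2=z(1+1/3z)y_n
  y_{n+1}/y_n = 1 + 2/5z + 3/5z(1+1/3z) = 1 + z + 1/5z²
  R(z) = 1 + z + 1/5z².

Find x<0 with |R(x)|<1.
x=-1.13: |R|=0.1254
R=1: x+1/5x²=0 ⇒ x=−5=-5.0000; min R=1−1/(4·1/5)=-0.2500>−1
Confirm numerically:
  x=-4.591: |R|=0.62446 <1
  x=-3.358: |R|=0.10277 <1
  x=-2.514: |R|=0.24996 <1
  x=-5.481: |R|=1.52727 >1
  x=-5.304: |R|=1.32248 >1
  x=-5.113: |R|=1.11555 >1
So |R|<1 on (-5.0000, 0).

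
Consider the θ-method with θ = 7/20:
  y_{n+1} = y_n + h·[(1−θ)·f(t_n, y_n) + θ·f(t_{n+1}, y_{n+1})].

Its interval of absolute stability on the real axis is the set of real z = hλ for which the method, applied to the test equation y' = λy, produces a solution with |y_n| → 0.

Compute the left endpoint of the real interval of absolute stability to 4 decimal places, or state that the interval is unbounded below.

With y'=λy (z=hλ):
  y_{n+1} = y_n + z·[13/20·y_n + 7/20·y_{n+1}] ⇒ (1 − 7/20z)y_{n+1} = (1 + 13/20z)y_n
  so R(z) = (1 + 13/20z)/(1 − 7/20z).

Need |R(x)|<1, x<0.
x=-0.97: |R|=0.2758
R=−1: 1+13/20x = −1+7/20x ⇒ -3/10x=2 ⇒ x=2/(-3/10)=-6.6667
Confirm numerically:
  x=-5.915: |R|=0.92655 <1
  x=-4.818: |R|=0.79355 <1
  x=-4.125: |R|=0.68798 <1
  x=-3.928: |R|=0.65403 <1
  x=-7.228: |R|=1.04771 >1
  x=-7.007: |R|=1.02957 >1
  x=-6.709: |R|=1.00379 >1
Stable set (-6.6667, 0).

z* = -6.6667.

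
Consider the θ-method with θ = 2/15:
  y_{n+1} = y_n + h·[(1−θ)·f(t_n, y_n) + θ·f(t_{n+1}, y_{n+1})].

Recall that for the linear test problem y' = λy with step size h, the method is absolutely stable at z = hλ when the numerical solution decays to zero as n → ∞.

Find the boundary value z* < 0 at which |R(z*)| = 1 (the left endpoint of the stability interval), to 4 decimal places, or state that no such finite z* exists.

z* = -2.7273.

Test eqn y'=λy, z=hλ:
  y_{n+1} = y_n + z·[13/15·y_n + 2/15·y_{n+1}] ⇒ (1 − 2/15z)y_{n+1} = (1 + 13/15z)y_n
  Hence R(z) = (1 + 13/15z)/(1 − 2/15z).

Need |R(x)|<1, x<0.
x=-1.58: |R|=0.3051
R=−1: 1+13/15x = −1+2/15x ⇒ -11/15x=2 ⇒ x=2/(-11/15)=-2.7273
Confirm numerically:
  x=-2.522: |R|=0.88735 <1
  x=-2.026: |R|=0.59511 <1
  x=-1.857: |R|=0.48846 <1
  x=-1.251: |R|=0.07216 <1
  x=-3.277: |R|=1.28055 >1
  x=-3.018: |R|=1.15203 >1
Stable set (-2.7273, 0).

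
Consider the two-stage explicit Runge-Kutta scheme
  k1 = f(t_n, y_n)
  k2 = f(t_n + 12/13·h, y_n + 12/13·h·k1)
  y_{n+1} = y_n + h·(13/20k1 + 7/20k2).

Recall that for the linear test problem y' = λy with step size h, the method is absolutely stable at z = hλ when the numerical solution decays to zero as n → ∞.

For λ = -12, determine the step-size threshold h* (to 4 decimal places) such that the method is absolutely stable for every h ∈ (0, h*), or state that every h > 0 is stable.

With y'=λy (z=hλ):
  k1=λy_n ⇒ h·k1=z·y_n;  k2=λ(1+12/13z)y_n ⇒ h·k2=z(1+12/13z)y_n
  y_{n+1}/y_n = 1 + 13/20z + 7/20z(1+12/13z) = 1 + z + 21/65z²
  so R(z) = 1 + z + 21/65z².

Boundary: |R(x)|=1, x<0.
x=-1.15: |R|=0.2773
R=1: x+21/65x²=0 ⇒ x=−65/21=-3.0952; min R=1−1/(4·21/65)=0.2262>−1
Confirm numerically:
  x=-2.785: |R|=0.72086 <1
  x=-1.555: |R|=0.22621 <1
  x=-1.289: |R|=0.24780 <1
  x=-3.688: |R|=1.70628 >1
  x=-3.375: |R|=1.30505 >1
Interval (-3.0952, 0).

(-3.0952,0); λ=-12 ⇒ h* = (65/21)/12 = 0.2579.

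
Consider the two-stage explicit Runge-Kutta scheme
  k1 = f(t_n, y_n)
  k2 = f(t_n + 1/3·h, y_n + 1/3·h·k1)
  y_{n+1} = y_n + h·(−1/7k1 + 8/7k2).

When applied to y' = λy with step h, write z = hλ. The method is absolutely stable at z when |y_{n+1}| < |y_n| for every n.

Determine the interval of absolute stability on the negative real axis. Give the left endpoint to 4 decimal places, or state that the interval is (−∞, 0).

(-2.6250, 0).

Set f=λy, z=hλ:
  k1=λy_n ⇒ h·k1=z·y_n;  k2=λ(1+1/3z)y_n ⇒ h·k2=z(1+1/3z)y_n
  y_{n+1}/y_n = 1 − 1/7z + 8/7z(1+1/3z) = 1 + z + 8/21z²
  Hence R(z) = 1 + z + 8/21z².

Boundary: |R(x)|=1, x<0.
x=-1.13: |R|=0.3564
R=1: x+8/21x²=0 ⇒ x=−21/8=-2.6250; min R=1−1/(4·8/21)=0.3438>−1
Confirm numerically:
  x=-2.011: |R|=0.52962 <1
  x=-1.763: |R|=0.42106 <1
  x=-1.737: |R|=0.41240 <1
  x=-1.174: |R|=0.35106 <1
  x=-3.111: |R|=1.57598 >1
  x=-3.011: |R|=1.44276 >1
  x=-2.890: |R|=1.29175 >1
Stable set (-2.6250, 0).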